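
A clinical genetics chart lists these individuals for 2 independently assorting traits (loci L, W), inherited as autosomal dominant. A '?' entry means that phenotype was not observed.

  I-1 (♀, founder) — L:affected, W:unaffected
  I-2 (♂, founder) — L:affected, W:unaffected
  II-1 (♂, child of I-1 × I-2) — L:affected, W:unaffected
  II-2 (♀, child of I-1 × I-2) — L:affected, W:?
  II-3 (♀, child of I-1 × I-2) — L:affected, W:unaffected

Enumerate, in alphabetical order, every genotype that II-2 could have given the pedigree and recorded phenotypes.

L/I-1 aff ·: Ll|LL
L/I-2 aff ·: Ll|LL
L/II-1 aff I-1×I-2: Ll|LL
L/II-2 aff I-1×I-2: Ll|LL
L/II-3 aff I-1×I-2: Ll|LL
⇒ L over [I-1,I-2,II-1,II-2,II-3]: 25 consistent
W/I-1 un ·: ww
W/I-2 un ·: ww
W/II-1 un I-1×I-2: ww
W/II-2 ? I-1×I-2: ww
W/II-3 un I-1×I-2: ww
⇒ W over [I-1,I-2,II-1,II-2,II-3]: 1 consistent

II-2 ∈ {LL ww, Ll ww}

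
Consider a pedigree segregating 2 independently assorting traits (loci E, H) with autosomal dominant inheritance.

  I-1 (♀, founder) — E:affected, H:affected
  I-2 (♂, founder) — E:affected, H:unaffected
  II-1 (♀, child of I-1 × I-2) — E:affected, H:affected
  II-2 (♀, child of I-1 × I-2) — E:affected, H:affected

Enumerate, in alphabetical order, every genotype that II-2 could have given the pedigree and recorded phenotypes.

E/I-1 aff ·: Ee|EE
E/I-2 aff ·: Ee|EE
E/II-1 aff I-1×I-2: Ee|EE
E/II-2 aff I-1×I-2: Ee|EE
⇒ E over [I-1,I-2,II-1,II-2]: 13 consistent
H/I-1 aff ·: Hh|HH
H/I-2 un ·: hh
H/II-1 aff I-1×I-2: Hh
H/II-2 aff I-1×I-2: Hh
⇒ H over [I-1,I-2,II-1,II-2]: 2 consistent

II-2 ∈ {EE Hh, Ee Hh}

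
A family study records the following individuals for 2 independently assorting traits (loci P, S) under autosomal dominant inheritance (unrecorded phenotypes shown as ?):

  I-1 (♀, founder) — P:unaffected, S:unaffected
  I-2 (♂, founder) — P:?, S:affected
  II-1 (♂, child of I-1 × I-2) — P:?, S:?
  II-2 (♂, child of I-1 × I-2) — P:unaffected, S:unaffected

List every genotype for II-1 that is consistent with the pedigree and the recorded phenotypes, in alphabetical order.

II-1 ∈ {Pp Ss, Pp ss, pp Ss, pp ss}

P/I-1 un ·: pp
P/I-2 ? ·: pp|Pp
P/II-1 ? I-1×I-2: pp|Pp
P/II-2 un I-1×I-2: pp
⇒ P over [I-1,I-2,II-1,II-2]: 3 consistent
S/I-1 un ·: ss
S/I-2 aff ·: Ss
S/II-1 ? I-1×I-2: ss|Ss
S/II-2 un I-1×I-2: ss
⇒ S over [I-1,I-2,II-1,II-2]: 2 consistent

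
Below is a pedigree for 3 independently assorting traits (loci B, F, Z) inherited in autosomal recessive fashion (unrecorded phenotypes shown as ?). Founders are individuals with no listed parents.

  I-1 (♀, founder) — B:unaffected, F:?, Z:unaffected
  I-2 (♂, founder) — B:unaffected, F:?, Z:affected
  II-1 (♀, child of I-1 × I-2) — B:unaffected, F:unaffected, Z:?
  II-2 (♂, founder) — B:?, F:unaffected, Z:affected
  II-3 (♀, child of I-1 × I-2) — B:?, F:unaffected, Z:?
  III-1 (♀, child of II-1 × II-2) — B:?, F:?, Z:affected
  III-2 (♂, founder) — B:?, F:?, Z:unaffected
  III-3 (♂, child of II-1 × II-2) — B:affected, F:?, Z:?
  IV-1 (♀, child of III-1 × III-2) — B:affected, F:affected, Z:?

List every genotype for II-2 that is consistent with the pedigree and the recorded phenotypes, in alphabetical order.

B/I-1 un ·: BB|Bb
B/I-2 un ·: BB|Bb
B/II-1 un I-1×I-2: Bb
B/II-2 ? ·: Bb|bb
B/II-3 ? I-1×I-2: BB|Bb|bb
B/III-1 ? II-1×II-2: Bb|bb
B/III-2 ? ·: Bb|bb
B/III-3 aff II-1×II-2: bb
B/IV-1 aff III-1×III-2: bb
⇒ B over [I-1,I-2,II-1,II-2,II-3,III-1,III-2,III-3,IV-1]: 56 consistent
F/I-1 ? ·: FF|Ff|ff
F/I-2 ? ·: FF|Ff|ff
F/II-1 un I-1×I-2: FF|Ff
F/II-2 un ·: FF|Ff
F/II-3 un I-1×I-2: FF|Ff
F/III-1 ? II-1×II-2: Ff|ff
F/III-2 ? ·: Ff|ff
F/III-3 ? II-1×II-2: FF|Ff|ff
F/IV-1 aff III-1×III-2: ff
⇒ F over [I-1,I-2,II-1,II-2,II-3,III-1,III-2,III-3,IV-1]: 188 consistent
Z/I-1 un ·: ZZ|Zz
Z/I-2 aff ·: zz
Z/II-1 ? I-1×I-2: Zz|zz
Z/II-2 aff ·: zz
Z/II-3 ? I-1×I-2: Zz|zz
Z/III-1 aff II-1×II-2: zz
Z/III-2 un ·: ZZ|Zz
Z/III-3 ? II-1×II-2: Zz|zz
Z/IV-1 ? III-1×III-2: Zz|zz
⇒ Z over [I-1,I-2,II-1,II-2,II-3,III-1,III-2,III-3,IV-1]: 24 consistent

II-2 ∈ {Bb FF zz, Bb Ff zz, bb FF zz, bb Ff zz}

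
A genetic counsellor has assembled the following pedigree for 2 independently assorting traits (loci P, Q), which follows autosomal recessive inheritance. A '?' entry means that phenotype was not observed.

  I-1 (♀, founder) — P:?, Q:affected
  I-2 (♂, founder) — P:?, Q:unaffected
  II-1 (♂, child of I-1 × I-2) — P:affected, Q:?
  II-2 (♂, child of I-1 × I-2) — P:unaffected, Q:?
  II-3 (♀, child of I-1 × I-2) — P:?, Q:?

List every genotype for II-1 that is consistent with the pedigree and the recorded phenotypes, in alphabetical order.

P/I-1 ? ·: Pp|pp
P/I-2 ? ·: Pp|pp
P/II-1 aff I-1×I-2: pp
P/II-2 un I-1×I-2: PP|Pp
P/II-3 ? I-1×I-2: PP|Pp|pp
⇒ P over [I-1,I-2,II-1,II-2,II-3]: 10 consistent
Q/I-1 aff ·: qq
Q/I-2 un ·: QQ|Qq
Q/II-1 ? I-1×I-2: Qq|qq
Q/II-2 ? I-1×I-2: Qq|qq
Q/II-3 ? I-1×I-2: Qq|qq
⇒ Q over [I-1,I-2,II-1,II-2,II-3]: 9 consistent

II-1 ∈ {pp Qq, pp qq}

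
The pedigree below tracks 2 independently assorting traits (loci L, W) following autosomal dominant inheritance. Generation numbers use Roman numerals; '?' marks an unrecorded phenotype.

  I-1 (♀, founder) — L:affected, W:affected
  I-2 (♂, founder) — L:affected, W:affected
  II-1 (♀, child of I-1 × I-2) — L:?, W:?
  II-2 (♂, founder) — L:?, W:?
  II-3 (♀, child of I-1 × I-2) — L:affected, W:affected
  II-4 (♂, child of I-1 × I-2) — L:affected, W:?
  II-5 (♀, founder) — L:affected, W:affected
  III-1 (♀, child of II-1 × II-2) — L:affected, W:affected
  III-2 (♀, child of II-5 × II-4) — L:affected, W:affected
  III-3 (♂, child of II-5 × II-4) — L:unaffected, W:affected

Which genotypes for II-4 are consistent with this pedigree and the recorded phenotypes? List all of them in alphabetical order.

L/I-1 aff ·: Ll|LL
L/I-2 aff ·: Ll|LL
L/II-1 ? I-1×I-2: ll|Ll|LL
L/II-2 ? ·: ll|Ll|LL
L/II-3 aff I-1×I-2: Ll|LL
L/II-4 aff I-1×I-2: Ll
L/II-5 aff ·: Ll
L/III-1 aff II-1×II-2: Ll|LL
L/III-2 aff II-5×II-4: Ll|LL
L/III-3 un II-5×II-4: ll
⇒ L over [I-1,I-2,II-1,II-2,II-3,II-4,II-5,III-1,III-2,III-3]: 116 consistent
W/I-1 aff ·: Ww|WW
W/I-2 aff ·: Ww|WW
W/II-1 ? I-1×I-2: ww|Ww|WW
W/II-2 ? ·: ww|Ww|WW
W/II-3 aff I-1×I-2: Ww|WW
W/II-4 ? I-1×I-2: ww|Ww|WW
W/II-5 aff ·: Ww|WW
W/III-1 aff II-1×II-2: Ww|WW
W/III-2 aff II-5×II-4: Ww|WW
W/III-3 aff II-5×II-4: Ww|WW
⇒ W over [I-1,I-2,II-1,II-2,II-3,II-4,II-5,III-1,III-2,III-3]: 818 consistent

II-4 ∈ {Ll WW, Ll Ww, Ll ww}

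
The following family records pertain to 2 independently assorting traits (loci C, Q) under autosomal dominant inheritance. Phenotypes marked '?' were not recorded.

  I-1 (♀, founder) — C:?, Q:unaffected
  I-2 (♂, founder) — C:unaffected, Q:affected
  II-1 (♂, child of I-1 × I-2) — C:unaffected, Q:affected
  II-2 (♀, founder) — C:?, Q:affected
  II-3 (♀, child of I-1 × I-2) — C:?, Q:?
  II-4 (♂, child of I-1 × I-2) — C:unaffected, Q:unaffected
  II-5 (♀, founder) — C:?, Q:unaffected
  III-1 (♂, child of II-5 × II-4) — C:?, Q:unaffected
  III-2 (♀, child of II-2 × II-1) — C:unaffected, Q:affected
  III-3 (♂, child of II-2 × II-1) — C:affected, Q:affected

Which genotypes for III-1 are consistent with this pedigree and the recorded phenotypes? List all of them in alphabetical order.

C/I-1 ? ·: cc|Cc
C/I-2 un ·: cc
C/II-1 un I-1×I-2: cc
C/II-2 ? ·: Cc
C/II-3 ? I-1×I-2: cc|Cc
C/II-4 un I-1×I-2: cc
C/II-5 ? ·: cc|Cc|CC
C/III-1 ? II-5×II-4: cc|Cc
C/III-2 un II-2×II-1: cc
C/III-3 aff II-2×II-1: Cc
⇒ C over [I-1,I-2,II-1,II-2,II-3,II-4,II-5,III-1,III-2,III-3]: 12 consistent
Q/I-1 un ·: qq
Q/I-2 aff ·: Qq
Q/II-1 aff I-1×I-2: Qq
Q/II-2 aff ·: Qq|QQ
Q/II-3 ? I-1×I-2: qq|Qq
Q/II-4 un I-1×I-2: qq
Q/II-5 un ·: qq
Q/III-1 un II-5×II-4: qq
Q/III-2 aff II-2×II-1: Qq|QQ
Q/III-3 aff II-2×II-1: Qq|QQ
⇒ Q over [I-1,I-2,II-1,II-2,II-3,II-4,II-5,III-1,III-2,III-3]: 16 consistent

III-1 ∈ {Cc qq, cc qq}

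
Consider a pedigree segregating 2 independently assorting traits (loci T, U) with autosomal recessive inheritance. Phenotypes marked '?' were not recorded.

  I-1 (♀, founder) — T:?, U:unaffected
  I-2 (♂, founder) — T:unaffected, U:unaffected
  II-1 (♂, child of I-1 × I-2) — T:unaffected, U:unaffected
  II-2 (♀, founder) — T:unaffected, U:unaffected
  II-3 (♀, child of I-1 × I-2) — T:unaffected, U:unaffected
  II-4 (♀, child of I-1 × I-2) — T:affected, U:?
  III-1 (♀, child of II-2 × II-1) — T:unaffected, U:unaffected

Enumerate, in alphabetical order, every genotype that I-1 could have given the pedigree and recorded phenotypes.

I-1 ∈ {Tt UU, Tt Uu, tt UU, tt Uu}

T/I-1 ? ·: Tt|tt
T/I-2 un ·: Tt
T/II-1 un I-1×I-2: TT|Tt
T/II-2 un ·: TT|Tt
T/II-3 un I-1×I-2: TT|Tt
T/II-4 aff I-1×I-2: tt
T/III-1 un II-2×II-1: TT|Tt
⇒ T over [I-1,I-2,II-1,II-2,II-3,II-4,III-1]: 18 consistent
U/I-1 un ·: UU|Uu
U/I-2 un ·: UU|Uu
U/II-1 un I-1×I-2: UU|Uu
U/II-2 un ·: UU|Uu
U/II-3 un I-1×I-2: UU|Uu
U/II-4 ? I-1×I-2: UU|Uu|uu
U/III-1 un II-2×II-1: UU|Uu
⇒ U over [I-1,I-2,II-1,II-2,II-3,II-4,III-1]: 101 consistent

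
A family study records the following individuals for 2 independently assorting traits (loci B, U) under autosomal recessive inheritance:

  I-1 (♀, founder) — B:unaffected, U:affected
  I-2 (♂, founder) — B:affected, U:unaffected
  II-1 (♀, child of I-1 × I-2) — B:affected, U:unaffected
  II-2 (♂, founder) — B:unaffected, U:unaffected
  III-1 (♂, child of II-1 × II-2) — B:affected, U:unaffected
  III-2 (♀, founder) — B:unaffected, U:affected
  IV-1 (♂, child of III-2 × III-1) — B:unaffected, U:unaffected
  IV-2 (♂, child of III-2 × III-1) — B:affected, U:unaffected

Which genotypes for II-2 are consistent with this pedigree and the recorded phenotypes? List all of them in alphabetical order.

II-2 ∈ {Bb UU, Bb Uu}

B/I-1 un ·: Bb
B/I-2 aff ·: bb
B/II-1 aff I-1×I-2: bb
B/II-2 un ·: Bb
B/III-1 aff II-1×II-2: bb
B/III-2 un ·: Bb
B/IV-1 un III-2×III-1: Bb
B/IV-2 aff III-2×III-1: bb
⇒ B over [I-1,I-2,II-1,II-2,III-1,III-2,IV-1,IV-2]: 1 consistent
U/I-1 aff ·: uu
U/I-2 un ·: UU|Uu
U/II-1 un I-1×I-2: Uu
U/II-2 un ·: UU|Uu
U/III-1 un II-1×II-2: UU|Uu
U/III-2 aff ·: uu
U/IV-1 un III-2×III-1: Uu
U/IV-2 un III-2×III-1: Uu
⇒ U over [I-1,I-2,II-1,II-2,III-1,III-2,IV-1,IV-2]: 8 consistent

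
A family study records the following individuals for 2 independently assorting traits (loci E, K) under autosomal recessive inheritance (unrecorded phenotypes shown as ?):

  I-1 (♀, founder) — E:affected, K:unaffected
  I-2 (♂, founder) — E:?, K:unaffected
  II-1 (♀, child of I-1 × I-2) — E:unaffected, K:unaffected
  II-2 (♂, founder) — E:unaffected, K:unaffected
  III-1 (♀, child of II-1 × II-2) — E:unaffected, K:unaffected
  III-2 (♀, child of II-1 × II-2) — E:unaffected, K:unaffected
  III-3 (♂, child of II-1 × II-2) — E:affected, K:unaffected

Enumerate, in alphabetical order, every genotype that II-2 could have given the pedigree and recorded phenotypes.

E/I-1 aff ·: ee
E/I-2 ? ·: EE|Ee
E/II-1 un I-1×I-2: Ee
E/II-2 un ·: Ee
E/III-1 un II-1×II-2: EE|Ee
E/III-2 un II-1×II-2: EE|Ee
E/III-3 aff II-1×II-2: ee
⇒ E over [I-1,I-2,II-1,II-2,III-1,III-2,III-3]: 8 consistent
K/I-1 un ·: KK|Kk
K/I-2 un ·: KK|Kk
K/II-1 un I-1×I-2: KK|Kk
K/II-2 un ·: KK|Kk
K/III-1 un II-1×II-2: KK|Kk
K/III-2 un II-1×II-2: KK|Kk
K/III-3 un II-1×II-2: KK|Kk
⇒ K over [I-1,I-2,II-1,II-2,III-1,III-2,III-3]: 84 consistent

II-2 ∈ {Ee KK, Ee Kk}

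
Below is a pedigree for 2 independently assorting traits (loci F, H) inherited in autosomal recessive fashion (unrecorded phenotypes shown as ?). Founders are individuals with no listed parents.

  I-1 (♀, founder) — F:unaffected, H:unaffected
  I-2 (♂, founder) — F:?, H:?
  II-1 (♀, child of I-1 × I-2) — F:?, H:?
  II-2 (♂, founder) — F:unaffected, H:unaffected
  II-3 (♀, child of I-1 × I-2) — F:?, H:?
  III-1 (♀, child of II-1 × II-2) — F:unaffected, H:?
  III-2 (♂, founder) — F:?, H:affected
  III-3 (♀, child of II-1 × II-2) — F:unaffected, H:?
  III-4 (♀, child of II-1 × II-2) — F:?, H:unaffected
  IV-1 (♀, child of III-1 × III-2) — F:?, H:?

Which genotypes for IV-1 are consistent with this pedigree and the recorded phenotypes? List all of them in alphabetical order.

F/I-1 un ·: FF|Ff
F/I-2 ? ·: FF|Ff|ff
F/II-1 ? I-1×I-2: FF|Ff|ff
F/II-2 un ·: FF|Ff
F/II-3 ? I-1×I-2: FF|Ff|ff
F/III-1 un II-1×II-2: FF|Ff
F/III-2 ? ·: FF|Ff|ff
F/III-3 un II-1×II-2: FF|Ff
F/III-4 ? II-1×II-2: FF|Ff|ff
F/IV-1 ? III-1×III-2: FF|Ff|ff
⇒ F over [I-1,I-2,II-1,II-2,II-3,III-1,III-2,III-3,III-4,IV-1]: 1589 consistent
H/I-1 un ·: HH|Hh
H/I-2 ? ·: HH|Hh|hh
H/II-1 ? I-1×I-2: HH|Hh|hh
H/II-2 un ·: HH|Hh
H/II-3 ? I-1×I-2: HH|Hh|hh
H/III-1 ? II-1×II-2: HH|Hh|hh
H/III-2 aff ·: hh
H/III-3 ? II-1×II-2: HH|Hh|hh
H/III-4 un II-1×II-2: HH|Hh
H/IV-1 ? III-1×III-2: Hh|hh
⇒ H over [I-1,I-2,II-1,II-2,II-3,III-1,III-2,III-3,III-4,IV-1]: 504 consistent

IV-1 ∈ {FF Hh, FF hh, Ff Hh, Ff hh, ff Hh, ff hh}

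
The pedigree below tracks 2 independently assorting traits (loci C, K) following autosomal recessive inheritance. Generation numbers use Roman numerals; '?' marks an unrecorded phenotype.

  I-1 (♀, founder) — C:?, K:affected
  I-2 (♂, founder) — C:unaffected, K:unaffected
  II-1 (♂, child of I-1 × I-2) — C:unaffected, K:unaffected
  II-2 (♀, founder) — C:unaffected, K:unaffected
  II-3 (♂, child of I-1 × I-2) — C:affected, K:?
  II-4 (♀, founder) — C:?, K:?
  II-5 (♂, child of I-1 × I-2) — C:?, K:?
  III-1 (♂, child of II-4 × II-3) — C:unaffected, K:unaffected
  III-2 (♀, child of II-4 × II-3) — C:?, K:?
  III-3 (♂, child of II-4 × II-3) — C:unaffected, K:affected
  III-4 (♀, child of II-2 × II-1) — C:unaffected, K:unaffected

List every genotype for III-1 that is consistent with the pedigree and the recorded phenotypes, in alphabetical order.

C/I-1 ? ·: Cc|cc
C/I-2 un ·: Cc
C/II-1 un I-1×I-2: CC|Cc
C/II-2 un ·: CC|Cc
C/II-3 aff I-1×I-2: cc
C/II-4 ? ·: CC|Cc
C/II-5 ? I-1×I-2: CC|Cc|cc
C/III-1 un II-4×II-3: Cc
C/III-2 ? II-4×II-3: Cc|cc
C/III-3 un II-4×II-3: Cc
C/III-4 un II-2×II-1: CC|Cc
⇒ C over [I-1,I-2,II-1,II-2,II-3,II-4,II-5,III-1,III-2,III-3,III-4]: 87 consistent
K/I-1 aff ·: kk
K/I-2 un ·: KK|Kk
K/II-1 un I-1×I-2: Kk
K/II-2 un ·: KK|Kk
K/II-3 ? I-1×I-2: Kk|kk
K/II-4 ? ·: Kk|kk
K/II-5 ? I-1×I-2: Kk|kk
K/III-1 un II-4×II-3: KK|Kk
K/III-2 ? II-4×II-3: KK|Kk|kk
K/III-3 aff II-4×II-3: kk
K/III-4 un II-2×II-1: KK|Kk
⇒ K over [I-1,I-2,II-1,II-2,II-3,II-4,II-5,III-1,III-2,III-3,III-4]: 112 consistent

III-1 ∈ {Cc KK, Cc Kk}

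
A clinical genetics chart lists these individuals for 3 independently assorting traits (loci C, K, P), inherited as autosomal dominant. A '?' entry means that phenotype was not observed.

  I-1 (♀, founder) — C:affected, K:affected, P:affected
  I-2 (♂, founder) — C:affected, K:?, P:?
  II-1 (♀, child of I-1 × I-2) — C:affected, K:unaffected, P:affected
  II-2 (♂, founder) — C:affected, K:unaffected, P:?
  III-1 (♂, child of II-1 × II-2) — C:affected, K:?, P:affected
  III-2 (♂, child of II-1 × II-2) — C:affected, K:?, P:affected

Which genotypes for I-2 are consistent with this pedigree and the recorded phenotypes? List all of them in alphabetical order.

I-2 ∈ {CC Kk PP, CC Kk Pp, CC Kk pp, CC kk PP, CC kk Pp, CC kk pp, Cc Kk PP, Cc Kk Pp, Cc Kk pp, Cc kk PP, Cc kk Pp, Cc kk pp}

C/I-1 aff ·: Cc|CC
C/I-2 aff ·: Cc|CC
C/II-1 aff I-1×I-2: Cc|CC
C/II-2 aff ·: Cc|CC
C/III-1 aff II-1×II-2: Cc|CC
C/III-2 aff II-1×II-2: Cc|CC
⇒ C over [I-1,I-2,II-1,II-2,III-1,III-2]: 44 consistent
K/I-1 aff ·: Kk
K/I-2 ? ·: kk|Kk
K/II-1 un I-1×I-2: kk
K/II-2 un ·: kk
K/III-1 ? II-1×II-2: kk
K/III-2 ? II-1×II-2: kk
⇒ K over [I-1,I-2,II-1,II-2,III-1,III-2]: 2 consistent
P/I-1 aff ·: Pp|PP
P/I-2 ? ·: pp|Pp|PP
P/II-1 aff I-1×I-2: Pp|PP
P/II-2 ? ·: pp|Pp|PP
P/III-1 aff II-1×II-2: Pp|PP
P/III-2 aff II-1×II-2: Pp|PP
⇒ P over [I-1,I-2,II-1,II-2,III-1,III-2]: 69 consistent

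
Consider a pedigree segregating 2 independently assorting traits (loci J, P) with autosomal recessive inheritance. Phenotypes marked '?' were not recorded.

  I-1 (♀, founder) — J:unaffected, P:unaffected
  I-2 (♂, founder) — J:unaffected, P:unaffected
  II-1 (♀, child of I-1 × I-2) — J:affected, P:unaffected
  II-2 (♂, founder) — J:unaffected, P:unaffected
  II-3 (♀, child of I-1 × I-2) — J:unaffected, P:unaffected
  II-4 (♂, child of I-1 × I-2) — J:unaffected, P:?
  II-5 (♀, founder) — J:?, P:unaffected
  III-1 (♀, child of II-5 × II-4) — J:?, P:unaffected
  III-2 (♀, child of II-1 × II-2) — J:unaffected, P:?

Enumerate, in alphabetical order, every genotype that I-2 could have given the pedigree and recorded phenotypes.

J/I-1 un ·: Jj
J/I-2 un ·: Jj
J/II-1 aff I-1×I-2: jj
J/II-2 un ·: JJ|Jj
J/II-3 un I-1×I-2: JJ|Jj
J/II-4 un I-1×I-2: JJ|Jj
J/II-5 ? ·: JJ|Jj|jj
J/III-1 ? II-5×II-4: JJ|Jj|jj
J/III-2 un II-1×II-2: Jj
⇒ J over [I-1,I-2,II-1,II-2,II-3,II-4,II-5,III-1,III-2]: 44 consistent
P/I-1 un ·: PP|Pp
P/I-2 un ·: PP|Pp
P/II-1 un I-1×I-2: PP|Pp
P/II-2 un ·: PP|Pp
P/II-3 un I-1×I-2: PP|Pp
P/II-4 ? I-1×I-2: PP|Pp|pp
P/II-5 un ·: PP|Pp
P/III-1 un II-5×II-4: PP|Pp
P/III-2 ? II-1×II-2: PP|Pp|pp
⇒ P over [I-1,I-2,II-1,II-2,II-3,II-4,II-5,III-1,III-2]: 377 consistent

I-2 ∈ {Jj PP, Jj Pp}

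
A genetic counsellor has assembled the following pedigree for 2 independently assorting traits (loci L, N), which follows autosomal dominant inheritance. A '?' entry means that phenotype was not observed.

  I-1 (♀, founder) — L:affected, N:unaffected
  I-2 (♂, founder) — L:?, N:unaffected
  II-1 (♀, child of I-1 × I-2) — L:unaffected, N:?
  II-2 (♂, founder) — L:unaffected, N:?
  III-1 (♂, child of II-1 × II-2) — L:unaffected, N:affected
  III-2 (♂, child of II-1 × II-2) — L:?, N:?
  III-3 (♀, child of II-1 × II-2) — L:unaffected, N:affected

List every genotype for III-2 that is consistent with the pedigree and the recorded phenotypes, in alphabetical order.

L/I-1 aff ·: Ll
L/I-2 ? ·: ll|Ll
L/II-1 un I-1×I-2: ll
L/II-2 un ·: ll
L/III-1 un II-1×II-2: ll
L/III-2 ? II-1×II-2: ll
L/III-3 un II-1×II-2: ll
⇒ L over [I-1,I-2,II-1,II-2,III-1,III-2,III-3]: 2 consistent
N/I-1 un ·: nn
N/I-2 un ·: nn
N/II-1 ? I-1×I-2: nn
N/II-2 ? ·: Nn|NN
N/III-1 aff II-1×II-2: Nn
N/III-2 ? II-1×II-2: nn|Nn
N/III-3 aff II-1×II-2: Nn
⇒ N over [I-1,I-2,II-1,II-2,III-1,III-2,III-3]: 3 consistent

III-2 ∈ {ll Nn, ll nn}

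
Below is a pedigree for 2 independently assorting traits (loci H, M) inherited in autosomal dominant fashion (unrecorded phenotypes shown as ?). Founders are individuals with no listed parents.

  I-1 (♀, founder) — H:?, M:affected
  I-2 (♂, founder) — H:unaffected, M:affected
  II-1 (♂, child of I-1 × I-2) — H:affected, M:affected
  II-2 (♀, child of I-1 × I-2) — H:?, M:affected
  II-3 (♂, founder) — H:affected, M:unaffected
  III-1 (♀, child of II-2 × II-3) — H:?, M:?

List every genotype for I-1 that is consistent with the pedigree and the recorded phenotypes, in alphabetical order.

I-1 ∈ {HH MM, HH Mm, Hh MM, Hh Mm}

H/I-1 ? ·: Hh|HH
H/I-2 un ·: hh
H/II-1 aff I-1×I-2: Hh
H/II-2 ? I-1×I-2: hh|Hh
H/II-3 aff ·: Hh|HH
H/III-1 ? II-2×II-3: hh|Hh|HH
⇒ H over [I-1,I-2,II-1,II-2,II-3,III-1]: 13 consistent
M/I-1 aff ·: Mm|MM
M/I-2 aff ·: Mm|MM
M/II-1 aff I-1×I-2: Mm|MM
M/II-2 aff I-1×I-2: Mm|MM
M/II-3 un ·: mm
M/III-1 ? II-2×II-3: mm|Mm
⇒ M over [I-1,I-2,II-1,II-2,II-3,III-1]: 19 consistent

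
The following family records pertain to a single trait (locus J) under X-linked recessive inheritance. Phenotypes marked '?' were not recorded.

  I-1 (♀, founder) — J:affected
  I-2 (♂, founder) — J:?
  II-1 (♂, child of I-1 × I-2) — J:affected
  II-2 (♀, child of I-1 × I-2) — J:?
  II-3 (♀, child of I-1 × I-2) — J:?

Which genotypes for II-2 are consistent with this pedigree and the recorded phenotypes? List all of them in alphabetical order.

II-2 ∈ {X^JX^j, X^jX^j}

J/I-1 aff ·: X^jX^j
J/I-2 ? ·: X^JY|X^jY
J/II-1 aff I-1×I-2: X^jY
J/II-2 ? I-1×I-2: X^JX^j|X^jX^j
J/II-3 ? I-1×I-2: X^JX^j|X^jX^j
⇒ J over [I-1,I-2,II-1,II-2,II-3]: 2 consistent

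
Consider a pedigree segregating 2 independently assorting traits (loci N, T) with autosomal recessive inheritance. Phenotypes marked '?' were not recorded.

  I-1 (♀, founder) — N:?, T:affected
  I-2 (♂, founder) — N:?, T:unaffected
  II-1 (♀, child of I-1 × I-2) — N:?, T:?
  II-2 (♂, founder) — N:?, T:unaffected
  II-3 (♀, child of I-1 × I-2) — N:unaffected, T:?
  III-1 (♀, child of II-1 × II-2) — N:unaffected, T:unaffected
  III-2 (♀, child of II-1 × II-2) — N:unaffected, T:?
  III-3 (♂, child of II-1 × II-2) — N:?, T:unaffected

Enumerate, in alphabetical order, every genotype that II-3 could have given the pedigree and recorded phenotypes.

II-3 ∈ {NN Tt, NN tt, Nn Tt, Nn tt}

N/I-1 ? ·: NN|Nn|nn
N/I-2 ? ·: NN|Nn|nn
N/II-1 ? I-1×I-2: NN|Nn|nn
N/II-2 ? ·: NN|Nn|nn
N/II-3 un I-1×I-2: NN|Nn
N/III-1 un II-1×II-2: NN|Nn
N/III-2 un II-1×II-2: NN|Nn
N/III-3 ? II-1×II-2: NN|Nn|nn
⇒ N over [I-1,I-2,II-1,II-2,II-3,III-1,III-2,III-3]: 302 consistent
T/I-1 aff ·: tt
T/I-2 un ·: TT|Tt
T/II-1 ? I-1×I-2: Tt|tt
T/II-2 un ·: TT|Tt
T/II-3 ? I-1×I-2: Tt|tt
T/III-1 un II-1×II-2: TT|Tt
T/III-2 ? II-1×II-2: TT|Tt|tt
T/III-3 un II-1×II-2: TT|Tt
⇒ T over [I-1,I-2,II-1,II-2,II-3,III-1,III-2,III-3]: 66 consistent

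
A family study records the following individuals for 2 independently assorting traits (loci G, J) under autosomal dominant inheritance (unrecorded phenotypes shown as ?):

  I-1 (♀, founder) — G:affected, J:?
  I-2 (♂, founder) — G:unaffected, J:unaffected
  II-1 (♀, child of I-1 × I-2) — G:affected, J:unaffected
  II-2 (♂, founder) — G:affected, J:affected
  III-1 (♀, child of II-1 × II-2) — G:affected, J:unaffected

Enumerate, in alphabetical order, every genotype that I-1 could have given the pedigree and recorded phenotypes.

I-1 ∈ {GG Jj, GG jj, Gg Jj, Gg jj}

G/I-1 aff ·: Gg|GG
G/I-2 un ·: gg
G/II-1 aff I-1×I-2: Gg
G/II-2 aff ·: Gg|GG
G/III-1 aff II-1×II-2: Gg|GG
⇒ G over [I-1,I-2,II-1,II-2,III-1]: 8 consistent
J/I-1 ? ·: jj|Jj
J/I-2 un ·: jj
J/II-1 un I-1×I-2: jj
J/II-2 aff ·: Jj
J/III-1 un II-1×II-2: jj
⇒ J over [I-1,I-2,II-1,II-2,III-1]: 2 consistent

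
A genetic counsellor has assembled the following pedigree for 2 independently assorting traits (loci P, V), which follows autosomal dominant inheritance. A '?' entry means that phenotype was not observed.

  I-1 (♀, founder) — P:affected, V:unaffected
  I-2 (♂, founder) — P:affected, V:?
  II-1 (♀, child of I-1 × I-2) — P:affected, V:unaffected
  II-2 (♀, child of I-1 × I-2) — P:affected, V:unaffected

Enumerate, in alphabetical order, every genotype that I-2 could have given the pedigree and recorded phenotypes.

P/I-1 aff ·: Pp|PP
P/I-2 aff ·: Pp|PP
P/II-1 aff I-1×I-2: Pp|PP
P/II-2 aff I-1×I-2: Pp|PP
⇒ P over [I-1,I-2,II-1,II-2]: 13 consistent
V/I-1 un ·: vv
V/I-2 ? ·: vv|Vv
V/II-1 un I-1×I-2: vv
V/II-2 un I-1×I-2: vv
⇒ V over [I-1,I-2,II-1,II-2]: 2 consistent

I-2 ∈ {PP Vv, PP vv, Pp Vv, Pp vv}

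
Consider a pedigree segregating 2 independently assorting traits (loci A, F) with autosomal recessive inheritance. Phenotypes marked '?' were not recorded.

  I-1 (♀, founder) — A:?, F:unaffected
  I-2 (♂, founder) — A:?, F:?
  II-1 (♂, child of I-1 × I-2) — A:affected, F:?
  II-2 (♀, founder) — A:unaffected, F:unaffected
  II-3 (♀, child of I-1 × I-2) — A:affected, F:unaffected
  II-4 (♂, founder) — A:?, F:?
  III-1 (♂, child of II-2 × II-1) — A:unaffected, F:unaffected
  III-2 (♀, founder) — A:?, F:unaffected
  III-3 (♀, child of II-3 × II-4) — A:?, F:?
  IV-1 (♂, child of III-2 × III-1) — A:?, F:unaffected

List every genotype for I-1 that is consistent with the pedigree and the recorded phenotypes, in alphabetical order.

A/I-1 ? ·: Aa|aa
A/I-2 ? ·: Aa|aa
A/II-1 aff I-1×I-2: aa
A/II-2 un ·: AA|Aa
A/II-3 aff I-1×I-2: aa
A/II-4 ? ·: AA|Aa|aa
A/III-1 un II-2×II-1: Aa
A/III-2 ? ·: AA|Aa|aa
A/III-3 ? II-3×II-4: Aa|aa
A/IV-1 ? III-2×III-1: AA|Aa|aa
⇒ A over [I-1,I-2,II-1,II-2,II-3,II-4,III-1,III-2,III-3,IV-1]: 224 consistent
F/I-1 un ·: FF|Ff
F/I-2 ? ·: FF|Ff|ff
F/II-1 ? I-1×I-2: FF|Ff|ff
F/II-2 un ·: FF|Ff
F/II-3 un I-1×I-2: FF|Ff
F/II-4 ? ·: FF|Ff|ff
F/III-1 un II-2×II-1: FF|Ff
F/III-2 un ·: FF|Ff
F/III-3 ? II-3×II-4: FF|Ff|ff
F/IV-1 un III-2×III-1: FF|Ff
⇒ F over [I-1,I-2,II-1,II-2,II-3,II-4,III-1,III-2,III-3,IV-1]: 1172 consistent

I-1 ∈ {Aa FF, Aa Ff, aa FF, aa Ff}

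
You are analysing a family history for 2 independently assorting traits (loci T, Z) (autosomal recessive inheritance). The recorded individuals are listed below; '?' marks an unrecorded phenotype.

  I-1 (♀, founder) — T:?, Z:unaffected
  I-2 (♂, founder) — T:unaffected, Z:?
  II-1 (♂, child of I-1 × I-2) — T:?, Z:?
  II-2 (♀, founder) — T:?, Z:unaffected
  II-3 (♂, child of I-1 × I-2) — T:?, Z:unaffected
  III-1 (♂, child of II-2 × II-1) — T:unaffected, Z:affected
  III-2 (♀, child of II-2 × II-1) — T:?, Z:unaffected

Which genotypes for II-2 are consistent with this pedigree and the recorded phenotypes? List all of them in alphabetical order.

T/I-1 ? ·: TT|Tt|tt
T/I-2 un ·: TT|Tt
T/II-1 ? I-1×I-2: TT|Tt|tt
T/II-2 ? ·: TT|Tt|tt
T/II-3 ? I-1×I-2: TT|Tt|tt
T/III-1 un II-2×II-1: TT|Tt
T/III-2 ? II-2×II-1: TT|Tt|tt
⇒ T over [I-1,I-2,II-1,II-2,II-3,III-1,III-2]: 183 consistent
Z/I-1 un ·: ZZ|Zz
Z/I-2 ? ·: ZZ|Zz|zz
Z/II-1 ? I-1×I-2: Zz|zz
Z/II-2 un ·: Zz
Z/II-3 un I-1×I-2: ZZ|Zz
Z/III-1 aff II-2×II-1: zz
Z/III-2 un II-2×II-1: ZZ|Zz
⇒ Z over [I-1,I-2,II-1,II-2,II-3,III-1,III-2]: 19 consistent

II-2 ∈ {TT Zz, Tt Zz, tt Zz}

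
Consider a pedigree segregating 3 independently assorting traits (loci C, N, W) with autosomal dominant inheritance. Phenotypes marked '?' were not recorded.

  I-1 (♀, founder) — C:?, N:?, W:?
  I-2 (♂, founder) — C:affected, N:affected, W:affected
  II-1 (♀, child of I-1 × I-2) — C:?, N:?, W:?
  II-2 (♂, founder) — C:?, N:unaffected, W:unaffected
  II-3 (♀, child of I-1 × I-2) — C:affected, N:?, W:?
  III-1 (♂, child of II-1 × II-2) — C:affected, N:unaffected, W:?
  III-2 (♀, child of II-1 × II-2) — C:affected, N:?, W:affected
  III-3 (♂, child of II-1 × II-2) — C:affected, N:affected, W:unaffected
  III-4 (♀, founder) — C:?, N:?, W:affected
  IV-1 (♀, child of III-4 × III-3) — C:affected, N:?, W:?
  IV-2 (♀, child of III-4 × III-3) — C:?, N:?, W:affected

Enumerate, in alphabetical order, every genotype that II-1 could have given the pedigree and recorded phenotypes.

C/I-1 ? ·: cc|Cc|CC
C/I-2 aff ·: Cc|CC
C/II-1 ? I-1×I-2: cc|Cc|CC
C/II-2 ? ·: cc|Cc|CC
C/II-3 aff I-1×I-2: Cc|CC
C/III-1 aff II-1×II-2: Cc|CC
C/III-2 aff II-1×II-2: Cc|CC
C/III-3 aff II-1×II-2: Cc|CC
C/III-4 ? ·: cc|Cc|CC
C/IV-1 aff III-4×III-3: Cc|CC
C/IV-2 ? III-4×III-3: cc|Cc|CC
⇒ C over [I-1,I-2,II-1,II-2,II-3,III-1,III-2,III-3,III-4,IV-1,IV-2]: 1950 consistent
N/I-1 ? ·: nn|Nn|NN
N/I-2 aff ·: Nn|NN
N/II-1 ? I-1×I-2: Nn
N/II-2 un ·: nn
N/II-3 ? I-1×I-2: nn|Nn|NN
N/III-1 un II-1×II-2: nn
N/III-2 ? II-1×II-2: nn|Nn
N/III-3 aff II-1×II-2: Nn
N/III-4 ? ·: nn|Nn|NN
N/IV-1 ? III-4×III-3: nn|Nn|NN
N/IV-2 ? III-4×III-3: nn|Nn|NN
⇒ N over [I-1,I-2,II-1,II-2,II-3,III-1,III-2,III-3,III-4,IV-1,IV-2]: 340 consistent
W/I-1 ? ·: ww|Ww|WW
W/I-2 aff ·: Ww|WW
W/II-1 ? I-1×I-2: Ww
W/II-2 un ·: ww
W/II-3 ? I-1×I-2: ww|Ww|WW
W/III-1 ? II-1×II-2: ww|Ww
W/III-2 aff II-1×II-2: Ww
W/III-3 un II-1×II-2: ww
W/III-4 aff ·: Ww|WW
W/IV-1 ? III-4×III-3: ww|Ww
W/IV-2 aff III-4×III-3: Ww
⇒ W over [I-1,I-2,II-1,II-2,II-3,III-1,III-2,III-3,III-4,IV-1,IV-2]: 60 consistent

II-1 ∈ {CC Nn Ww, Cc Nn Ww, cc Nn Ww}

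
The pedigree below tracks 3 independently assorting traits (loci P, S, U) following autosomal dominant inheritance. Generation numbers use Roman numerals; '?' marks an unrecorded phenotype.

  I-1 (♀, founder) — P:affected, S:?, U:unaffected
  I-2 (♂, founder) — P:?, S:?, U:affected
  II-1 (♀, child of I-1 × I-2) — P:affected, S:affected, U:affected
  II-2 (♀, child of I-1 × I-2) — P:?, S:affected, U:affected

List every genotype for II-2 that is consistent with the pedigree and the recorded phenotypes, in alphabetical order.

P/I-1 aff ·: Pp|PP
P/I-2 ? ·: pp|Pp|PP
P/II-1 aff I-1×I-2: Pp|PP
P/II-2 ? I-1×I-2: pp|Pp|PP
⇒ P over [I-1,I-2,II-1,II-2]: 18 consistent
S/I-1 ? ·: ss|Ss|SS
S/I-2 ? ·: ss|Ss|SS
S/II-1 aff I-1×I-2: Ss|SS
S/II-2 aff I-1×I-2: Ss|SS
⇒ S over [I-1,I-2,II-1,II-2]: 17 consistent
U/I-1 un ·: uu
U/I-2 aff ·: Uu|UU
U/II-1 aff I-1×I-2: Uu
U/II-2 aff I-1×I-2: Uu
⇒ U over [I-1,I-2,II-1,II-2]: 2 consistent

II-2 ∈ {PP SS Uu, PP Ss Uu, Pp SS Uu, Pp Ss Uu, pp SS Uu, pp Ss Uu}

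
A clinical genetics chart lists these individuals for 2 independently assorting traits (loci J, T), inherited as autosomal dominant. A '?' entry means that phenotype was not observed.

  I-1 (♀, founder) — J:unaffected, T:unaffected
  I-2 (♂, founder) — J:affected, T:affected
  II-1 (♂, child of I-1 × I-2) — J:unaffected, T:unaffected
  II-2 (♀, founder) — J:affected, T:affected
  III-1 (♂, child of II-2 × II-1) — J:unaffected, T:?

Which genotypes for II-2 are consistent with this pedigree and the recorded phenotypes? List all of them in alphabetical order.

J/I-1 un ·: jj
J/I-2 aff ·: Jj
J/II-1 un I-1×I-2: jj
J/II-2 aff ·: Jj
J/III-1 un II-2×II-1: jj
⇒ J over [I-1,I-2,II-1,II-2,III-1]: 1 consistent
T/I-1 un ·: tt
T/I-2 aff ·: Tt
T/II-1 un I-1×I-2: tt
T/II-2 aff ·: Tt|TT
T/III-1 ? II-2×II-1: tt|Tt
⇒ T over [I-1,I-2,II-1,II-2,III-1]: 3 consistent

II-2 ∈ {Jj TT, Jj Tt}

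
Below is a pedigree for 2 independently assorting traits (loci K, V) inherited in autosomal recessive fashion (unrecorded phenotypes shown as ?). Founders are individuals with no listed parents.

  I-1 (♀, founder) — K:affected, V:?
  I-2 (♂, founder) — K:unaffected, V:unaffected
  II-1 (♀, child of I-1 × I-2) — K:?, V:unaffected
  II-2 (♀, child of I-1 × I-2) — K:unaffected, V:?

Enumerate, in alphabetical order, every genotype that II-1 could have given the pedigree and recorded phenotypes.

II-1 ∈ {Kk VV, Kk Vv, kk VV, kk Vv}

K/I-1 aff ·: kk
K/I-2 un ·: KK|Kk
K/II-1 ? I-1×I-2: Kk|kk
K/II-2 un I-1×I-2: Kk
⇒ K over [I-1,I-2,II-1,II-2]: 3 consistent
V/I-1 ? ·: VV|Vv|vv
V/I-2 un ·: VV|Vv
V/II-1 un I-1×I-2: VV|Vv
V/II-2 ? I-1×I-2: VV|Vv|vv
⇒ V over [I-1,I-2,II-1,II-2]: 18 consistent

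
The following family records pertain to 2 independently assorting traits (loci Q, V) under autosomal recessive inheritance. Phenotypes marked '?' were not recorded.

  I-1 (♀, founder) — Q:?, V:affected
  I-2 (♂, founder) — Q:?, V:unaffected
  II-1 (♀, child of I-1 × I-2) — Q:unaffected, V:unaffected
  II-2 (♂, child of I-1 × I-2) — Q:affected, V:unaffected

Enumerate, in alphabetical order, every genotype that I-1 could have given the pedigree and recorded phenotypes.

I-1 ∈ {Qq vv, qq vv}

Q/I-1 ? ·: Qq|qq
Q/I-2 ? ·: Qq|qq
Q/II-1 un I-1×I-2: QQ|Qq
Q/II-2 aff I-1×I-2: qq
⇒ Q over [I-1,I-2,II-1,II-2]: 4 consistent
V/I-1 aff ·: vv
V/I-2 un ·: VV|Vv
V/II-1 un I-1×I-2: Vv
V/II-2 un I-1×I-2: Vv
⇒ V over [I-1,I-2,II-1,II-2]: 2 consistent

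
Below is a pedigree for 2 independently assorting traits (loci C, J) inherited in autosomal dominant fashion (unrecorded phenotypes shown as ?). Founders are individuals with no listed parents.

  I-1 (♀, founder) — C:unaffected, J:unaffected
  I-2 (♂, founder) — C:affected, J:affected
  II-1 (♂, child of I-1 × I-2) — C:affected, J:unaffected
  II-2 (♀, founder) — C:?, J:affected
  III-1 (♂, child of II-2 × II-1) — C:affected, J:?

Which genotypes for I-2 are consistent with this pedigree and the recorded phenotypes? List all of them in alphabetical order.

I-2 ∈ {CC Jj, Cc Jj}

C/I-1 un ·: cc
C/I-2 aff ·: Cc|CC
C/II-1 aff I-1×I-2: Cc
C/II-2 ? ·: cc|Cc|CC
C/III-1 aff II-2×II-1: Cc|CC
⇒ C over [I-1,I-2,II-1,II-2,III-1]: 10 consistent
J/I-1 un ·: jj
J/I-2 aff ·: Jj
J/II-1 un I-1×I-2: jj
J/II-2 aff ·: Jj|JJ
J/III-1 ? II-2×II-1: jj|Jj
⇒ J over [I-1,I-2,II-1,II-2,III-1]: 3 consistent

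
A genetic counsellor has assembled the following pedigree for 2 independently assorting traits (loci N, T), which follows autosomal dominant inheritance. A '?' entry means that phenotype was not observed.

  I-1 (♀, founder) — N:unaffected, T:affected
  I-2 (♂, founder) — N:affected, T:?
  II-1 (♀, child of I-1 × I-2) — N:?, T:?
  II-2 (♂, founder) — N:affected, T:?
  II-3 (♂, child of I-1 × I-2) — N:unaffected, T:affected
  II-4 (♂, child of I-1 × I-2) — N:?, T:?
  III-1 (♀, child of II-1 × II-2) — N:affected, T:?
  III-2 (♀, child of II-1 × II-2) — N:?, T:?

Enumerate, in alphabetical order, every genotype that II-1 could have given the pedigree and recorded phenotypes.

N/I-1 un ·: nn
N/I-2 aff ·: Nn
N/II-1 ? I-1×I-2: nn|Nn
N/II-2 aff ·: Nn|NN
N/II-3 un I-1×I-2: nn
N/II-4 ? I-1×I-2: nn|Nn
N/III-1 aff II-1×II-2: Nn|NN
N/III-2 ? II-1×II-2: nn|Nn|NN
⇒ N over [I-1,I-2,II-1,II-2,II-3,II-4,III-1,III-2]: 26 consistent
T/I-1 aff ·: Tt|TT
T/I-2 ? ·: tt|Tt|TT
T/II-1 ? I-1×I-2: tt|Tt|TT
T/II-2 ? ·: tt|Tt|TT
T/II-3 aff I-1×I-2: Tt|TT
T/II-4 ? I-1×I-2: tt|Tt|TT
T/III-1 ? II-1×II-2: tt|Tt|TT
T/III-2 ? II-1×II-2: tt|Tt|TT
⇒ T over [I-1,I-2,II-1,II-2,II-3,II-4,III-1,III-2]: 427 consistent

II-1 ∈ {Nn TT, Nn Tt, Nn tt, nn TT, nn Tt, nn tt}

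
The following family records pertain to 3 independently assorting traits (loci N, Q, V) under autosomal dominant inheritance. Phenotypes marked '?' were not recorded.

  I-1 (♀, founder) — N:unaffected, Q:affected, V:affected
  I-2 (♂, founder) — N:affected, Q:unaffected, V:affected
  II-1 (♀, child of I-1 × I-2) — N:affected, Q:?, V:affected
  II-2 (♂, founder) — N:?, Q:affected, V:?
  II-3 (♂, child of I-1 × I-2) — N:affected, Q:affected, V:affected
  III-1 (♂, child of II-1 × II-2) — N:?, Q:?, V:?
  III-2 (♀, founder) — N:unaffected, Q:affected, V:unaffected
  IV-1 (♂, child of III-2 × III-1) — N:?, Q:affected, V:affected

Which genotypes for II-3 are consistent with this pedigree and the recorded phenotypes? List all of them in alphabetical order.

II-3 ∈ {Nn Qq VV, Nn Qq Vv}

N/I-1 un ·: nn
N/I-2 aff ·: Nn|NN
N/II-1 aff I-1×I-2: Nn
N/II-2 ? ·: nn|Nn|NN
N/II-3 aff I-1×I-2: Nn
N/III-1 ? II-1×II-2: nn|Nn|NN
N/III-2 un ·: nn
N/IV-1 ? III-2×III-1: nn|Nn
⇒ N over [I-1,I-2,II-1,II-2,II-3,III-1,III-2,IV-1]: 20 consistent
Q/I-1 aff ·: Qq|QQ
Q/I-2 un ·: qq
Q/II-1 ? I-1×I-2: qq|Qq
Q/II-2 aff ·: Qq|QQ
Q/II-3 aff I-1×I-2: Qq
Q/III-1 ? II-1×II-2: qq|Qq|QQ
Q/III-2 aff ·: Qq|QQ
Q/IV-1 aff III-2×III-1: Qq|QQ
⇒ Q over [I-1,I-2,II-1,II-2,II-3,III-1,III-2,IV-1]: 42 consistent
V/I-1 aff ·: Vv|VV
V/I-2 aff ·: Vv|VV
V/II-1 aff I-1×I-2: Vv|VV
V/II-2 ? ·: vv|Vv|VV
V/II-3 aff I-1×I-2: Vv|VV
V/III-1 ? II-1×II-2: Vv|VV
V/III-2 un ·: vv
V/IV-1 aff III-2×III-1: Vv
⇒ V over [I-1,I-2,II-1,II-2,II-3,III-1,III-2,IV-1]: 58 consistent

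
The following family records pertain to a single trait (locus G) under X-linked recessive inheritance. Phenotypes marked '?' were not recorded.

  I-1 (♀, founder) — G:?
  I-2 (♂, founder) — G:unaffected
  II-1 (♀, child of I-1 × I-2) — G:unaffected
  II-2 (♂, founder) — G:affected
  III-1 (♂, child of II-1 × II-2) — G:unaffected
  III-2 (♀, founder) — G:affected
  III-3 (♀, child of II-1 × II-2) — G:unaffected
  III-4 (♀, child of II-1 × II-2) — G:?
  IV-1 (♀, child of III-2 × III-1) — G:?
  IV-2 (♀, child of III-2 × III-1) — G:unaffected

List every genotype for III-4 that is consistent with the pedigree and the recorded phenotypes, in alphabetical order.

III-4 ∈ {X^GX^g, X^gX^g}

G/I-1 ? ·: X^GX^G|X^GX^g|X^gX^g
G/I-2 un ·: X^GY
G/II-1 un I-1×I-2: X^GX^G|X^GX^g
G/II-2 aff ·: X^gY
G/III-1 un II-1×II-2: X^GY
G/III-2 aff ·: X^gX^g
G/III-3 un II-1×II-2: X^GX^g
G/III-4 ? II-1×II-2: X^GX^g|X^gX^g
G/IV-1 ? III-2×III-1: X^GX^g
G/IV-2 un III-2×III-1: X^GX^g
⇒ G over [I-1,I-2,II-1,II-2,III-1,III-2,III-3,III-4,IV-1,IV-2]: 6 consistent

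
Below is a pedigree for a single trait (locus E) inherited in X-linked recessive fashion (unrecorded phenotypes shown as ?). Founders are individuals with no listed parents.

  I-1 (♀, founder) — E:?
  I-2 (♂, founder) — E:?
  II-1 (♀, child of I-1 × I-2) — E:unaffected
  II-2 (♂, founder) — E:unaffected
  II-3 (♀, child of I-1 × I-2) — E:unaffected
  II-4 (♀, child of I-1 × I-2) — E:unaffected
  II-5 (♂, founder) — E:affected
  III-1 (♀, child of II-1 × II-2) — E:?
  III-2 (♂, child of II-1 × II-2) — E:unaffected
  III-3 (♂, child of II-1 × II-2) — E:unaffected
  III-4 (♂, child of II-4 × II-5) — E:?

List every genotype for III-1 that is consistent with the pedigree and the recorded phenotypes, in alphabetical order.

III-1 ∈ {X^EX^E, X^EX^e}

E/I-1 ? ·: X^EX^E|X^EX^e|X^eX^e
E/I-2 ? ·: X^EY|X^eY
E/II-1 un I-1×I-2: X^EX^E|X^EX^e
E/II-2 un ·: X^EY
E/II-3 un I-1×I-2: X^EX^E|X^EX^e
E/II-4 un I-1×I-2: X^EX^E|X^EX^e
E/II-5 aff ·: X^eY
E/III-1 ? II-1×II-2: X^EX^E|X^EX^e
E/III-2 un II-1×II-2: X^EY
E/III-3 un II-1×II-2: X^EY
E/III-4 ? II-4×II-5: X^EY|X^eY
⇒ E over [I-1,I-2,II-1,II-2,II-3,II-4,II-5,III-1,III-2,III-3,III-4]: 31 consistent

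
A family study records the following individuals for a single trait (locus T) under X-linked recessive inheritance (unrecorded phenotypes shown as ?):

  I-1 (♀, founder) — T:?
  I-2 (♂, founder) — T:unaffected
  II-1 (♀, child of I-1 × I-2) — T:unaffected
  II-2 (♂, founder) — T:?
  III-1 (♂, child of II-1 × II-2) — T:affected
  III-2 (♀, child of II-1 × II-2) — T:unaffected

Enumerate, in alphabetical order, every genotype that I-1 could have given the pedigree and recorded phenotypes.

I-1 ∈ {X^TX^t, X^tX^t}

T/I-1 ? ·: X^TX^t|X^tX^t
T/I-2 un ·: X^TY
T/II-1 un I-1×I-2: X^TX^t
T/II-2 ? ·: X^TY|X^tY
T/III-1 aff II-1×II-2: X^tY
T/III-2 un II-1×II-2: X^TX^T|X^TX^t
⇒ T over [I-1,I-2,II-1,II-2,III-1,III-2]: 6 consistent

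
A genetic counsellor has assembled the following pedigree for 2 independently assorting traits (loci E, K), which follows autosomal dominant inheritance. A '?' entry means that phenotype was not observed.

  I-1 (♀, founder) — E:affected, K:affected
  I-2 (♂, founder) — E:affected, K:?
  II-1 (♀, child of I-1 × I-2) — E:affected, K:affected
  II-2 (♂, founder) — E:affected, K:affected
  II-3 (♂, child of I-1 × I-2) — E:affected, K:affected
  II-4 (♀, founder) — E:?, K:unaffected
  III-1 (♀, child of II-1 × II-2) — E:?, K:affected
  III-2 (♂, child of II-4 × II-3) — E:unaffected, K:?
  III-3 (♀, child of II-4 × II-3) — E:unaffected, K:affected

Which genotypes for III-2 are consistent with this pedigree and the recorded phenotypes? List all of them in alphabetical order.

E/I-1 aff ·: Ee|EE
E/I-2 aff ·: Ee|EE
E/II-1 aff I-1×I-2: Ee|EE
E/II-2 aff ·: Ee|EE
E/II-3 aff I-1×I-2: Ee
E/II-4 ? ·: ee|Ee
E/III-1 ? II-1×II-2: ee|Ee|EE
E/III-2 un II-4×II-3: ee
E/III-3 un II-4×II-3: ee
⇒ E over [I-1,I-2,II-1,II-2,II-3,II-4,III-1,III-2,III-3]: 48 consistent
K/I-1 aff ·: Kk|KK
K/I-2 ? ·: kk|Kk|KK
K/II-1 aff I-1×I-2: Kk|KK
K/II-2 aff ·: Kk|KK
K/II-3 aff I-1×I-2: Kk|KK
K/II-4 un ·: kk
K/III-1 aff II-1×II-2: Kk|KK
K/III-2 ? II-4×II-3: kk|Kk
K/III-3 aff II-4×II-3: Kk
⇒ K over [I-1,I-2,II-1,II-2,II-3,II-4,III-1,III-2,III-3]: 82 consistent

III-2 ∈ {ee Kk, ee kk}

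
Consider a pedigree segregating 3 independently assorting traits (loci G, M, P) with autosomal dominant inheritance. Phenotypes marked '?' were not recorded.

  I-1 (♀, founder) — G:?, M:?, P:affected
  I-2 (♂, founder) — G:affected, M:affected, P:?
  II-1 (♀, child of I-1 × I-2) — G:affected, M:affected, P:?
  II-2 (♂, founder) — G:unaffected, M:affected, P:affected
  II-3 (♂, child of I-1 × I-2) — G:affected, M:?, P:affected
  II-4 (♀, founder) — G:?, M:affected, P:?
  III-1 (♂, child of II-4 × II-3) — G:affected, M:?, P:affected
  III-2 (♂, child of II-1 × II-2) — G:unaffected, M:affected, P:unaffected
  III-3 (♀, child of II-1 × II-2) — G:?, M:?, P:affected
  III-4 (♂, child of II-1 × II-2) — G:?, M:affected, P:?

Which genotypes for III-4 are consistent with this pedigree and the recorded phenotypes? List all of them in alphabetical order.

III-4 ∈ {Gg MM PP, Gg MM Pp, Gg MM pp, Gg Mm PP, Gg Mm Pp, Gg Mm pp, gg MM PP, gg MM Pp, gg MM pp, gg Mm PP, gg Mm Pp, gg Mm pp}

G/I-1 ? ·: gg|Gg|GG
G/I-2 aff ·: Gg|GG
G/II-1 aff I-1×I-2: Gg
G/II-2 un ·: gg
G/II-3 aff I-1×I-2: Gg|GG
G/II-4 ? ·: gg|Gg|GG
G/III-1 aff II-4×II-3: Gg|GG
G/III-2 un II-1×II-2: gg
G/III-3 ? II-1×II-2: gg|Gg
G/III-4 ? II-1×II-2: gg|Gg
⇒ G over [I-1,I-2,II-1,II-2,II-3,II-4,III-1,III-2,III-3,III-4]: 148 consistent
M/I-1 ? ·: mm|Mm|MM
M/I-2 aff ·: Mm|MM
M/II-1 aff I-1×I-2: Mm|MM
M/II-2 aff ·: Mm|MM
M/II-3 ? I-1×I-2: mm|Mm|MM
M/II-4 aff ·: Mm|MM
M/III-1 ? II-4×II-3: mm|Mm|MM
M/III-2 aff II-1×II-2: Mm|MM
M/III-3 ? II-1×II-2: mm|Mm|MM
M/III-4 aff II-1×II-2: Mm|MM
⇒ M over [I-1,I-2,II-1,II-2,II-3,II-4,III-1,III-2,III-3,III-4]: 1070 consistent
P/I-1 aff ·: Pp|PP
P/I-2 ? ·: pp|Pp|PP
P/II-1 ? I-1×I-2: pp|Pp
P/II-2 aff ·: Pp
P/II-3 aff I-1×I-2: Pp|PP
P/II-4 ? ·: pp|Pp|PP
P/III-1 aff II-4×II-3: Pp|PP
P/III-2 un II-1×II-2: pp
P/III-3 aff II-1×II-2: Pp|PP
P/III-4 ? II-1×II-2: pp|Pp|PP
⇒ P over [I-1,I-2,II-1,II-2,II-3,II-4,III-1,III-2,III-3,III-4]: 250 consistent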